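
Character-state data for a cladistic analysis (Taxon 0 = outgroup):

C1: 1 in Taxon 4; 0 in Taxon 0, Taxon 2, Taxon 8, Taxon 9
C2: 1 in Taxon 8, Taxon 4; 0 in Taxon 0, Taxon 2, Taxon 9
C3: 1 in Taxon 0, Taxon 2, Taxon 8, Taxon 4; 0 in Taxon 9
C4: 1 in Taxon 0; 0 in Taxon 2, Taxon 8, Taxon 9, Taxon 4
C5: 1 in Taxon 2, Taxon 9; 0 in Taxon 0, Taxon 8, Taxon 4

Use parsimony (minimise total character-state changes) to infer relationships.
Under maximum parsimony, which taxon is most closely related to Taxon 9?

Character polarity is set by the outgroup: the derived state is whichever differs from the outgroup's state, so for C3, C4 the derived state is '0', and for the remaining characters it is '1'.
C1 (derived state '1') is unique to Taxon 4 (autapomorphy; uninformative for grouping).
C2: derived state '1' in Taxon 4 and Taxon 8 only — synapomorphy for {Taxon 4, Taxon 8}.
C3: derived state '0' in Taxon 9 only — an autapomorphy, so it tells us nothing about relationships among taxa.
All ingroup taxa share the derived state '0' for C4; it defines the ingroup but does not resolve relationships within it.
C5: derived state '1' in Taxon 2 and Taxon 9 only — synapomorphy for {Taxon 2, Taxon 9}.
Most parsimonious ingroup topology: ((Taxon 2,Taxon 9),(Taxon 8,Taxon 4)).
Taxon 9 and Taxon 2 form a cherry on this tree, so they are sister taxa.

Taxon 2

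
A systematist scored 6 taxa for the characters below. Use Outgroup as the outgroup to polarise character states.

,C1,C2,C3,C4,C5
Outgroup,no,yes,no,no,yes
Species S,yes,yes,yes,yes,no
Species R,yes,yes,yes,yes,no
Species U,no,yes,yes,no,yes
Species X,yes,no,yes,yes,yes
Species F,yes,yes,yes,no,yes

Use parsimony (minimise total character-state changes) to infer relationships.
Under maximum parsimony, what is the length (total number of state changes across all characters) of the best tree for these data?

5

Character polarity is set by the outgroup: the derived state is whichever differs from the outgroup's state, so for C2, C5 the derived state is 'no', and for the remaining characters it is 'yes'.
C1: derived state 'yes' in Species F, Species R, Species S, and Species X only — synapomorphy for {Species F, Species R, Species S, Species X}.
C2 (derived state 'no') is unique to Species X (autapomorphy; uninformative for grouping).
C3 (derived state 'yes') is shared by all ingroup taxa — unites the whole ingroup.
C4: derived state 'yes' in Species R, Species S, and Species X only — synapomorphy for {Species R, Species S, Species X}.
C5: derived state 'no' in Species R and Species S only — synapomorphy for {Species R, Species S}.
Most parsimonious ingroup topology: ((((Species S,Species R),Species X),Species F),Species U).
Changes per character on this tree: C1: 1; C2: 1; C3: 1; C4: 1; C5: 1.
Total = 5.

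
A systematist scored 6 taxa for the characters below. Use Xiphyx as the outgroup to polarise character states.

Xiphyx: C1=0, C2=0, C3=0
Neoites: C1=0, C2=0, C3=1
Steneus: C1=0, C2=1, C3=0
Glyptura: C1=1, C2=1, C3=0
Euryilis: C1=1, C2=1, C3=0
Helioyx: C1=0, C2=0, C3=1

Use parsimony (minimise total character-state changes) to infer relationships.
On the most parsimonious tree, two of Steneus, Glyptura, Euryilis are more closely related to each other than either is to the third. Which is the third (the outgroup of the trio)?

The outgroup has state '0' for every character, so '1' is the derived state throughout.
C1: derived state '1' in Euryilis and Glyptura only — synapomorphy for {Euryilis, Glyptura}.
Only Euryilis, Glyptura, and Steneus show the derived state '1' for C2, supporting them as a clade.
Only Helioyx and Neoites show the derived state '1' for C3, supporting them as a clade.
Most parsimonious ingroup topology: ((Neoites,Helioyx),(Steneus,(Glyptura,Euryilis))).
Glyptura and Euryilis share a more recent common ancestor with each other than either does with Steneus, so Steneus is the least closely related of the three.

Steneus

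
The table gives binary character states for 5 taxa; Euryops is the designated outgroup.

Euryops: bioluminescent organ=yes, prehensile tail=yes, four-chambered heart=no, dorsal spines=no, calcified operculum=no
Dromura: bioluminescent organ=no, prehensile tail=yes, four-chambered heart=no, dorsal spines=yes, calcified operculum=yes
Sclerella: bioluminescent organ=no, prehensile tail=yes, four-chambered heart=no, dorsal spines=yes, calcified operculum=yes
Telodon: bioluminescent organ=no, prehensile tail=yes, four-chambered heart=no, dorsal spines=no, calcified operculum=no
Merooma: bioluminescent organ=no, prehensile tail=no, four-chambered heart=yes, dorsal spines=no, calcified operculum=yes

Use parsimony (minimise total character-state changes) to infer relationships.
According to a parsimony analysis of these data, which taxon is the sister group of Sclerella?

Dromura

Character polarity is set by the outgroup: the derived state is whichever differs from the outgroup's state, so for bioluminescent organ, prehensile tail the derived state is 'no', and for the remaining characters it is 'yes'.
bioluminescent organ (derived state 'no') is shared by all ingroup taxa — unites the whole ingroup.
prehensile tail: derived state 'no' in Merooma only — an autapomorphy, so it tells us nothing about relationships among taxa.
four-chambered heart (derived state 'yes') is unique to Merooma (autapomorphy; uninformative for grouping).
Only Dromura and Sclerella show the derived state 'yes' for dorsal spines, supporting them as a clade.
Only Dromura, Merooma, and Sclerella show the derived state 'yes' for calcified operculum, supporting them as a clade.
Most parsimonious ingroup topology: (((Dromura,Sclerella),Merooma),Telodon).
Sclerella and Dromura form a cherry on this tree, so they are sister taxa.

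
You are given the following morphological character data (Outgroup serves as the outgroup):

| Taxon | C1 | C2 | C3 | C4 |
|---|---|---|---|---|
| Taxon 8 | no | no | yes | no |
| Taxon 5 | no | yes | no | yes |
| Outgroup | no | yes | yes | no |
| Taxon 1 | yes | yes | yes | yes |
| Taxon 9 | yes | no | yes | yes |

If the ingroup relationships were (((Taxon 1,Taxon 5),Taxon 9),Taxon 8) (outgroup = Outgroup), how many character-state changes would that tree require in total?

6

Map each character onto (((Taxon 1,Taxon 5),Taxon 9),Taxon 8) (rooted by Outgroup) and count the minimum state changes it requires (Fitch parsimony):
C1: 2; C2: 2; C3: 1; C4: 1.
Total tree length = 6.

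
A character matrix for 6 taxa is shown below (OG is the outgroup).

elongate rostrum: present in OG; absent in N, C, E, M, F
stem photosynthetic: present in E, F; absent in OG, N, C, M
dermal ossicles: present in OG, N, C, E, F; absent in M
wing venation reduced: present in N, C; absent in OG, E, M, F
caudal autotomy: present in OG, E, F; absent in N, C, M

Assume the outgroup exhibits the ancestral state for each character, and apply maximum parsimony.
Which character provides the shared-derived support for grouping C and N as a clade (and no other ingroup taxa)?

Character polarity is set by the outgroup: the derived state is whichever differs from the outgroup's state, so for elongate rostrum, dermal ossicles, caudal autotomy the derived state is 'absent', and for the remaining characters it is 'present'.
All ingroup taxa share the derived state 'absent' for elongate rostrum; it defines the ingroup but does not resolve relationships within it.
Only E and F show the derived state 'present' for stem photosynthetic, supporting them as a clade.
dermal ossicles (derived state 'absent') is unique to M (autapomorphy; uninformative for grouping).
wing venation reduced: derived state 'present' in C and N only — synapomorphy for {C, N}.
caudal autotomy (derived state 'absent') is shared by C, M, and N — a synapomorphy uniting that clade.
Most parsimonious ingroup topology: (((N,C),M),(E,F)).
The clade {C, N} is supported by wing venation reduced: its derived state 'present' occurs in exactly those taxa and in no other taxon (including the outgroup).

wing venation reduced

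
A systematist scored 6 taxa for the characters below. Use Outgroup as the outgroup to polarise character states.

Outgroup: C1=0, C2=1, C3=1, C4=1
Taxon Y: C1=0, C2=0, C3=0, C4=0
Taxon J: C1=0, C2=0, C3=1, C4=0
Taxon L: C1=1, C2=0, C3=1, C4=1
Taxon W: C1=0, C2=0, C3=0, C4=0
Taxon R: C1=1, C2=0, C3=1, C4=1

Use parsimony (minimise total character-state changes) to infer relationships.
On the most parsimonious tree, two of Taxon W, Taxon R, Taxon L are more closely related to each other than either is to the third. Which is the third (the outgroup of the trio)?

Character polarity is set by the outgroup: the derived state is whichever differs from the outgroup's state, so for C2, C3, C4 the derived state is '0', and for the remaining characters it is '1'.
C1: derived state '1' in Taxon L and Taxon R only — synapomorphy for {Taxon L, Taxon R}.
All ingroup taxa share the derived state '0' for C2; it defines the ingroup but does not resolve relationships within it.
C3: derived state '0' in Taxon W and Taxon Y only — synapomorphy for {Taxon W, Taxon Y}.
C4 (derived state '0') is shared by Taxon J, Taxon W, and Taxon Y — a synapomorphy uniting that clade.
Most parsimonious ingroup topology: (((Taxon Y,Taxon W),Taxon J),(Taxon L,Taxon R)).
Taxon R and Taxon L share a more recent common ancestor with each other than either does with Taxon W, so Taxon W is the least closely related of the three.

Taxon W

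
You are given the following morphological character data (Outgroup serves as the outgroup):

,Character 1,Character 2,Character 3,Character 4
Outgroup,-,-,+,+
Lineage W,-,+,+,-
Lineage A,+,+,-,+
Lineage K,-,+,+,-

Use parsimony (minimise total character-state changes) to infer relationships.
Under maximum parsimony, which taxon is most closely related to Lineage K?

Character polarity is set by the outgroup: the derived state is whichever differs from the outgroup's state, so for Character 3, Character 4 the derived state is '-', and for the remaining characters it is '+'.
Character 1: derived state '+' in Lineage A only — an autapomorphy, so it tells us nothing about relationships among taxa.
All ingroup taxa share the derived state '+' for Character 2; it defines the ingroup but does not resolve relationships within it.
Character 3 (derived state '-') is unique to Lineage A (autapomorphy; uninformative for grouping).
Character 4 (derived state '-') is shared by Lineage K and Lineage W — a synapomorphy uniting that clade.
Most parsimonious ingroup topology: ((Lineage W,Lineage K),Lineage A).
Lineage K and Lineage W form a cherry on this tree, so they are sister taxa.

Lineage W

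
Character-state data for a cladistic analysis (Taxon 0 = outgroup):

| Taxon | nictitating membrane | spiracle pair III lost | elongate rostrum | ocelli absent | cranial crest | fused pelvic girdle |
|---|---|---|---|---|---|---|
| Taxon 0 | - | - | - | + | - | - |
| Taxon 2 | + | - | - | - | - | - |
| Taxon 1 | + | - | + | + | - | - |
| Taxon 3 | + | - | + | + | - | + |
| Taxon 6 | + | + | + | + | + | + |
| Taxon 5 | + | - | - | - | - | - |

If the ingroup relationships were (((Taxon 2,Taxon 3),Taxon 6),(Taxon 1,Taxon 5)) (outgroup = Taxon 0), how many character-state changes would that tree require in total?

Map each character onto (((Taxon 2,Taxon 3),Taxon 6),(Taxon 1,Taxon 5)) (rooted by Taxon 0) and count the minimum state changes it requires (Fitch parsimony):
nictitating membrane: 1; spiracle pair III lost: 1; elongate rostrum: 3; ocelli absent: 2; cranial crest: 1; fused pelvic girdle: 2.
Total tree length = 10.

10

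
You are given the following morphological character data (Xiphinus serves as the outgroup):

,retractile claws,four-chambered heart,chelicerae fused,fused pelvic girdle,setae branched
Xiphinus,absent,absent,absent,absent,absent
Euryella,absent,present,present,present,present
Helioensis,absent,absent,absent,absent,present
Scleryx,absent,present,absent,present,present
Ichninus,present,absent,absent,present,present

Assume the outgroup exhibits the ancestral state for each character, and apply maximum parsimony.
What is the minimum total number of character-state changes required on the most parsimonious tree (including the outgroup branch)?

5

The outgroup has state 'absent' for every character, so 'present' is the derived state throughout.
retractile claws: derived state 'present' in Ichninus only — an autapomorphy, so it tells us nothing about relationships among taxa.
four-chambered heart: derived state 'present' in Euryella and Scleryx only — synapomorphy for {Euryella, Scleryx}.
chelicerae fused: derived state 'present' in Euryella only — an autapomorphy, so it tells us nothing about relationships among taxa.
fused pelvic girdle (derived state 'present') is shared by Euryella, Ichninus, and Scleryx — a synapomorphy uniting that clade.
All ingroup taxa share the derived state 'present' for setae branched; it defines the ingroup but does not resolve relationships within it.
Most parsimonious ingroup topology: (((Euryella,Scleryx),Ichninus),Helioensis).
Changes per character on this tree: retractile claws: 1; four-chambered heart: 1; chelicerae fused: 1; fused pelvic girdle: 1; setae branched: 1.
Total = 5.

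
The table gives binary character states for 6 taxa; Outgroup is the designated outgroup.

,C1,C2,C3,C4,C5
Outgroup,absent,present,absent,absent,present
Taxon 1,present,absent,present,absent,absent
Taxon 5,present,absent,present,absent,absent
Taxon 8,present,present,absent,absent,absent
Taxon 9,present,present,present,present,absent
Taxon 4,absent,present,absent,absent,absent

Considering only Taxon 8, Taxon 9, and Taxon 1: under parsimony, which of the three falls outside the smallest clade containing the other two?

Taxon 8

Character polarity is set by the outgroup: the derived state is whichever differs from the outgroup's state, so for C2, C5 the derived state is 'absent', and for the remaining characters it is 'present'.
Only Taxon 1, Taxon 5, Taxon 8, and Taxon 9 show the derived state 'present' for C1, supporting them as a clade.
C2: derived state 'absent' in Taxon 1 and Taxon 5 only — synapomorphy for {Taxon 1, Taxon 5}.
C3: derived state 'present' in Taxon 1, Taxon 5, and Taxon 9 only — synapomorphy for {Taxon 1, Taxon 5, Taxon 9}.
C4: derived state 'present' in Taxon 9 only — an autapomorphy, so it tells us nothing about relationships among taxa.
All ingroup taxa share the derived state 'absent' for C5; it defines the ingroup but does not resolve relationships within it.
Most parsimonious ingroup topology: ((((Taxon 1,Taxon 5),Taxon 9),Taxon 8),Taxon 4).
Taxon 9 and Taxon 1 share a more recent common ancestor with each other than either does with Taxon 8, so Taxon 8 is the least closely related of the three.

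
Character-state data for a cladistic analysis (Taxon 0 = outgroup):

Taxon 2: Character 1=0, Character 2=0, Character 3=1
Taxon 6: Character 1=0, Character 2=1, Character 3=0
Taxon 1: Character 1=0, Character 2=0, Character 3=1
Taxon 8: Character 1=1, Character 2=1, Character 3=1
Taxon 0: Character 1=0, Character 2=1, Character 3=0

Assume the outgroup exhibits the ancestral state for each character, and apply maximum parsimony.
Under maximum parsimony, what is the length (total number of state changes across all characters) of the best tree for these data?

3

Character polarity is set by the outgroup: the derived state is whichever differs from the outgroup's state, so for Character 2 the derived state is '0', and for the remaining characters it is '1'.
Character 1 (derived state '1') is unique to Taxon 8 (autapomorphy; uninformative for grouping).
Character 2: derived state '0' in Taxon 1 and Taxon 2 only — synapomorphy for {Taxon 1, Taxon 2}.
Character 3: derived state '1' in Taxon 1, Taxon 2, and Taxon 8 only — synapomorphy for {Taxon 1, Taxon 2, Taxon 8}.
Most parsimonious ingroup topology: (Taxon 6,(Taxon 8,(Taxon 2,Taxon 1))).
Changes per character on this tree: Character 1: 1; Character 2: 1; Character 3: 1.
Total = 3.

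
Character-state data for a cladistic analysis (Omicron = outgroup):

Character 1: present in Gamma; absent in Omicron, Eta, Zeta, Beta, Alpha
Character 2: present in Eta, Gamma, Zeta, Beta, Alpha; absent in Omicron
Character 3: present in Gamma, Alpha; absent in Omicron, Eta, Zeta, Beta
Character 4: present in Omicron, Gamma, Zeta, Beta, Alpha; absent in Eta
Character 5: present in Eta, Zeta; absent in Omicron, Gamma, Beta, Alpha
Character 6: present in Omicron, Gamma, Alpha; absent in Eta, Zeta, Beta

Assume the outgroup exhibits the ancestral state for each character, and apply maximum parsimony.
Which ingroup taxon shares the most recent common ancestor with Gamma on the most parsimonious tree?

Character polarity is set by the outgroup: the derived state is whichever differs from the outgroup's state, so for Character 4, Character 6 the derived state is 'absent', and for the remaining characters it is 'present'.
Character 1: derived state 'present' in Gamma only — an autapomorphy, so it tells us nothing about relationships among taxa.
All ingroup taxa share the derived state 'present' for Character 2; it defines the ingroup but does not resolve relationships within it.
Character 3 (derived state 'present') is shared by Alpha and Gamma — a synapomorphy uniting that clade.
Character 4: derived state 'absent' in Eta only — an autapomorphy, so it tells us nothing about relationships among taxa.
Character 5: derived state 'present' in Eta and Zeta only — synapomorphy for {Eta, Zeta}.
Only Beta, Eta, and Zeta show the derived state 'absent' for Character 6, supporting them as a clade.
Most parsimonious ingroup topology: (((Eta,Zeta),Beta),(Gamma,Alpha)).
Gamma and Alpha form a cherry on this tree, so they are sister taxa.

Alpha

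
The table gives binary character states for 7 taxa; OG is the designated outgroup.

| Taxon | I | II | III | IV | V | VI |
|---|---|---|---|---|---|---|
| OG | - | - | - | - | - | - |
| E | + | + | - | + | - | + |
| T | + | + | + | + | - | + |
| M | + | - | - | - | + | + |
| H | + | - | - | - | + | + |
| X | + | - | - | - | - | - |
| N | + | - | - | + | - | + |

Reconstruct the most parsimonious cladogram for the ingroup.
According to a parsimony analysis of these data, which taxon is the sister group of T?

The outgroup has state '-' for every character, so '+' is the derived state throughout.
I (derived state '+') is shared by all ingroup taxa — unites the whole ingroup.
II: derived state '+' in E and T only — synapomorphy for {E, T}.
III: derived state '+' in T only — an autapomorphy, so it tells us nothing about relationships among taxa.
Only E, N, and T show the derived state '+' for IV, supporting them as a clade.
Only H and M show the derived state '+' for V, supporting them as a clade.
Only E, H, M, N, and T show the derived state '+' for VI, supporting them as a clade.
Most parsimonious ingroup topology: ((((E,T),N),(M,H)),X).
T and E form a cherry on this tree, so they are sister taxa.

E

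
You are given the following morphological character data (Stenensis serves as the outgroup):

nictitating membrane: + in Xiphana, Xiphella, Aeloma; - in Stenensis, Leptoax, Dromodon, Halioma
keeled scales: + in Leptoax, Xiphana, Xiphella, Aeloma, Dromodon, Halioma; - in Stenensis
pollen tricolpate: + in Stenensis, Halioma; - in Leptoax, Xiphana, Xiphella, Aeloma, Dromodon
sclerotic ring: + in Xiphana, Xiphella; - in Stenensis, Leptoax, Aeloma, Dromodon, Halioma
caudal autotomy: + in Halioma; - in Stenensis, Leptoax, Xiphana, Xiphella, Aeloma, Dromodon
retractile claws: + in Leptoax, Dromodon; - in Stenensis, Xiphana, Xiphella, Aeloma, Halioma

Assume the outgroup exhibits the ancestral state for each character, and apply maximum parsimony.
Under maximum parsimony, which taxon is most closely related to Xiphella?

Character polarity is set by the outgroup: the derived state is whichever differs from the outgroup's state, so for pollen tricolpate the derived state is '-', and for the remaining characters it is '+'.
Only Aeloma, Xiphana, and Xiphella show the derived state '+' for nictitating membrane, supporting them as a clade.
keeled scales (derived state '+') is shared by all ingroup taxa — unites the whole ingroup.
pollen tricolpate (derived state '-') is shared by Aeloma, Dromodon, Leptoax, Xiphana, and Xiphella — a synapomorphy uniting that clade.
Only Xiphana and Xiphella show the derived state '+' for sclerotic ring, supporting them as a clade.
caudal autotomy: derived state '+' in Halioma only — an autapomorphy, so it tells us nothing about relationships among taxa.
retractile claws (derived state '+') is shared by Dromodon and Leptoax — a synapomorphy uniting that clade.
Most parsimonious ingroup topology: (((Leptoax,Dromodon),((Xiphana,Xiphella),Aeloma)),Halioma).
Xiphella and Xiphana form a cherry on this tree, so they are sister taxa.

Xiphana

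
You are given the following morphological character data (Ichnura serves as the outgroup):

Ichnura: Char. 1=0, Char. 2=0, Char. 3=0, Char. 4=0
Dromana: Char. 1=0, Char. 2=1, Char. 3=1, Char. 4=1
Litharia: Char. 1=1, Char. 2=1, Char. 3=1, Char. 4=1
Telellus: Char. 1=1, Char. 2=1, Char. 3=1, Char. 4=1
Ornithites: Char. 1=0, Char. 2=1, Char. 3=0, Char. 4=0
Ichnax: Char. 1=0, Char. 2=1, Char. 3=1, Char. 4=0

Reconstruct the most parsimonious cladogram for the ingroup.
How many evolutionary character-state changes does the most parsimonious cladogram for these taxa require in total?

4

The outgroup has state '0' for every character, so '1' is the derived state throughout.
Char. 1 (derived state '1') is shared by Litharia and Telellus — a synapomorphy uniting that clade.
Char. 2 (derived state '1') is shared by all ingroup taxa — unites the whole ingroup.
Char. 3 (derived state '1') is shared by Dromana, Ichnax, Litharia, and Telellus — a synapomorphy uniting that clade.
Char. 4: derived state '1' in Dromana, Litharia, and Telellus only — synapomorphy for {Dromana, Litharia, Telellus}.
Most parsimonious ingroup topology: (((Dromana,(Litharia,Telellus)),Ichnax),Ornithites).
Changes per character on this tree: Char. 1: 1; Char. 2: 1; Char. 3: 1; Char. 4: 1.
Total = 4.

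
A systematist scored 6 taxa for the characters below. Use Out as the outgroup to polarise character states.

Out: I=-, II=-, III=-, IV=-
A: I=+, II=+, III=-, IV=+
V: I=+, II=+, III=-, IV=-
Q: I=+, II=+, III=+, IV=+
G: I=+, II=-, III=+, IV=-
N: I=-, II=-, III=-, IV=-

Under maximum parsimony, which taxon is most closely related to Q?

A

The outgroup has state '-' for every character, so '+' is the derived state throughout.
I (derived state '+') is shared by A, G, Q, and V — a synapomorphy uniting that clade.
Only A, Q, and V show the derived state '+' for II, supporting them as a clade.
III groups G and Q, which is incompatible with the clades supported by the remaining characters; treating it as convergent (homoplasy) costs fewer steps than any alternative tree.
IV (derived state '+') is shared by A and Q — a synapomorphy uniting that clade.
Most parsimonious ingroup topology: ((((A,Q),V),G),N).
Q and A form a cherry on this tree, so they are sister taxa.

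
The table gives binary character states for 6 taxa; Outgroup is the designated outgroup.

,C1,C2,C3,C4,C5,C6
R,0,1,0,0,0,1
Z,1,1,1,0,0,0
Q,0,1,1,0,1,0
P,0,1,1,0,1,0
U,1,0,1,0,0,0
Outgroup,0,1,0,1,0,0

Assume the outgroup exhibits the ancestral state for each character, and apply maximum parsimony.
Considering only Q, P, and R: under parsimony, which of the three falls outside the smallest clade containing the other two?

R

Character polarity is set by the outgroup: the derived state is whichever differs from the outgroup's state, so for C2, C4 the derived state is '0', and for the remaining characters it is '1'.
Only U and Z show the derived state '1' for C1, supporting them as a clade.
C2: derived state '0' in U only — an autapomorphy, so it tells us nothing about relationships among taxa.
Only P, Q, U, and Z show the derived state '1' for C3, supporting them as a clade.
C4 (derived state '0') is shared by all ingroup taxa — unites the whole ingroup.
Only P and Q show the derived state '1' for C5, supporting them as a clade.
C6: derived state '1' in R only — an autapomorphy, so it tells us nothing about relationships among taxa.
Most parsimonious ingroup topology: (((Q,P),(Z,U)),R).
Q and P share a more recent common ancestor with each other than either does with R, so R is the least closely related of the three.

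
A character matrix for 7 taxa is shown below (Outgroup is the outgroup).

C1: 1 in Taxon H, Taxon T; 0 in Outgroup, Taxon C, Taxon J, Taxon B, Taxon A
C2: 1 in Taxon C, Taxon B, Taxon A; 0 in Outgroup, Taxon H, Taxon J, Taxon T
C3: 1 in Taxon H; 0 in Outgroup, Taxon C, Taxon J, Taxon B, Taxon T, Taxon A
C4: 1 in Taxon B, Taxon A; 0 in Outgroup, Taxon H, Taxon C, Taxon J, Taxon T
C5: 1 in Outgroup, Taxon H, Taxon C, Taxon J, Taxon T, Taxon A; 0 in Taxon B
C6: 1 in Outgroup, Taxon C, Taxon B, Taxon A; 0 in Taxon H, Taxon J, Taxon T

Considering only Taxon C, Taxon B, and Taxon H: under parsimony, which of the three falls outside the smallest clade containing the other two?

Taxon H

Character polarity is set by the outgroup: the derived state is whichever differs from the outgroup's state, so for C5, C6 the derived state is '0', and for the remaining characters it is '1'.
C1: derived state '1' in Taxon H and Taxon T only — synapomorphy for {Taxon H, Taxon T}.
C2: derived state '1' in Taxon A, Taxon B, and Taxon C only — synapomorphy for {Taxon A, Taxon B, Taxon C}.
C3: derived state '1' in Taxon H only — an autapomorphy, so it tells us nothing about relationships among taxa.
C4: derived state '1' in Taxon A and Taxon B only — synapomorphy for {Taxon A, Taxon B}.
C5: derived state '0' in Taxon B only — an autapomorphy, so it tells us nothing about relationships among taxa.
C6: derived state '0' in Taxon H, Taxon J, and Taxon T only — synapomorphy for {Taxon H, Taxon J, Taxon T}.
Most parsimonious ingroup topology: (((Taxon H,Taxon T),Taxon J),(Taxon C,(Taxon B,Taxon A))).
Taxon C and Taxon B share a more recent common ancestor with each other than either does with Taxon H, so Taxon H is the least closely related of the three.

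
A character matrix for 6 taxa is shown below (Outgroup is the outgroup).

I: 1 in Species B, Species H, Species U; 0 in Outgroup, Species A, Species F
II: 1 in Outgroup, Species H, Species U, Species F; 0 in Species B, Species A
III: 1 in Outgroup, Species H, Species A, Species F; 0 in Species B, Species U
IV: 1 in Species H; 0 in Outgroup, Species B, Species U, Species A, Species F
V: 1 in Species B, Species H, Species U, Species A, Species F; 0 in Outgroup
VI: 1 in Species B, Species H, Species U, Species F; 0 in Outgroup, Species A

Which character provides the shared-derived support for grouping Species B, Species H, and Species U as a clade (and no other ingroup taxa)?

Character polarity is set by the outgroup: the derived state is whichever differs from the outgroup's state, so for II, III the derived state is '0', and for the remaining characters it is '1'.
I (derived state '1') is shared by Species B, Species H, and Species U — a synapomorphy uniting that clade.
II (state '0') occurs in Species A and Species B but conflicts with the nesting implied by the other characters — most parsimoniously interpreted as homoplasy.
III: derived state '0' in Species B and Species U only — synapomorphy for {Species B, Species U}.
IV (derived state '1') is unique to Species H (autapomorphy; uninformative for grouping).
V (derived state '1') is shared by all ingroup taxa — unites the whole ingroup.
Only Species B, Species F, Species H, and Species U show the derived state '1' for VI, supporting them as a clade.
Most parsimonious ingroup topology: ((((Species B,Species U),Species H),Species F),Species A).
The clade {Species B, Species H, Species U} is supported by I: its derived state '1' occurs in exactly those taxa and in no other taxon (including the outgroup).

I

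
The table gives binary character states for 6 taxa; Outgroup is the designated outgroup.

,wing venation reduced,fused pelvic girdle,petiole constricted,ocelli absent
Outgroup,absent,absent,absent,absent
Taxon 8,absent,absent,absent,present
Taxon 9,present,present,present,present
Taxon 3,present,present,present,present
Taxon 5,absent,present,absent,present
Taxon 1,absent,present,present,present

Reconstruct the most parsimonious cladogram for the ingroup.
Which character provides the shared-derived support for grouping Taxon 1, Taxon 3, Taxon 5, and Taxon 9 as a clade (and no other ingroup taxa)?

fused pelvic girdle

The outgroup has state 'absent' for every character, so 'present' is the derived state throughout.
wing venation reduced (derived state 'present') is shared by Taxon 3 and Taxon 9 — a synapomorphy uniting that clade.
fused pelvic girdle (derived state 'present') is shared by Taxon 1, Taxon 3, Taxon 5, and Taxon 9 — a synapomorphy uniting that clade.
Only Taxon 1, Taxon 3, and Taxon 9 show the derived state 'present' for petiole constricted, supporting them as a clade.
All ingroup taxa share the derived state 'present' for ocelli absent; it defines the ingroup but does not resolve relationships within it.
Most parsimonious ingroup topology: (Taxon 8,(((Taxon 9,Taxon 3),Taxon 1),Taxon 5)).
The clade {Taxon 1, Taxon 3, Taxon 5, Taxon 9} is supported by fused pelvic girdle: its derived state 'present' occurs in exactly those taxa and in no other taxon (including the outgroup).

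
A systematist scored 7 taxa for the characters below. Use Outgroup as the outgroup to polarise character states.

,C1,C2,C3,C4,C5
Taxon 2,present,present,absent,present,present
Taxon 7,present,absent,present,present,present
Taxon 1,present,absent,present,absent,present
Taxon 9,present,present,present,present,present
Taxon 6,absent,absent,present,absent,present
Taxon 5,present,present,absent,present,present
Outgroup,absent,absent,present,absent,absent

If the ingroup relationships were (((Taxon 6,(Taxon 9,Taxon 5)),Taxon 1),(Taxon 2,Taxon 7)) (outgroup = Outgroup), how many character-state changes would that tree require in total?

Map each character onto (((Taxon 6,(Taxon 9,Taxon 5)),Taxon 1),(Taxon 2,Taxon 7)) (rooted by Outgroup) and count the minimum state changes it requires (Fitch parsimony):
C1: 2; C2: 2; C3: 2; C4: 2; C5: 1.
Total tree length = 9.

9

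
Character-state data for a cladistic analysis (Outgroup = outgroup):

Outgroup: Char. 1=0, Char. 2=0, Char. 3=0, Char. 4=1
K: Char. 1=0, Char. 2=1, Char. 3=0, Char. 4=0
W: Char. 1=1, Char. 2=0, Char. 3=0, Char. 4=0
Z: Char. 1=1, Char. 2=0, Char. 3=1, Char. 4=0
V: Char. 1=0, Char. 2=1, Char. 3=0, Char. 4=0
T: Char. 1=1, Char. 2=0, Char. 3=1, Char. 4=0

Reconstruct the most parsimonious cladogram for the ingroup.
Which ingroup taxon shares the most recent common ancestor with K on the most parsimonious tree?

Character polarity is set by the outgroup: the derived state is whichever differs from the outgroup's state, so for Char. 4 the derived state is '0', and for the remaining characters it is '1'.
Only T, W, and Z show the derived state '1' for Char. 1, supporting them as a clade.
Only K and V show the derived state '1' for Char. 2, supporting them as a clade.
Only T and Z show the derived state '1' for Char. 3, supporting them as a clade.
All ingroup taxa share the derived state '0' for Char. 4; it defines the ingroup but does not resolve relationships within it.
Most parsimonious ingroup topology: ((K,V),(W,(Z,T))).
K and V form a cherry on this tree, so they are sister taxa.

V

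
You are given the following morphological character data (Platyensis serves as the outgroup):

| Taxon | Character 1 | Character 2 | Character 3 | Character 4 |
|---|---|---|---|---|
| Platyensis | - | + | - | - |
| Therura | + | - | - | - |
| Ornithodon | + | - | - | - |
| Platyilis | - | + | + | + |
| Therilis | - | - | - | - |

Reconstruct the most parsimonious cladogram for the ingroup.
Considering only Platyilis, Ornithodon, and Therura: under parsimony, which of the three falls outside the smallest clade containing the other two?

Platyilis

Character polarity is set by the outgroup: the derived state is whichever differs from the outgroup's state, so for Character 2 the derived state is '-', and for the remaining characters it is '+'.
Character 1: derived state '+' in Ornithodon and Therura only — synapomorphy for {Ornithodon, Therura}.
Only Ornithodon, Therilis, and Therura show the derived state '-' for Character 2, supporting them as a clade.
Character 3: derived state '+' in Platyilis only — an autapomorphy, so it tells us nothing about relationships among taxa.
Character 4 (derived state '+') is unique to Platyilis (autapomorphy; uninformative for grouping).
Most parsimonious ingroup topology: (((Therura,Ornithodon),Therilis),Platyilis).
Therura and Ornithodon share a more recent common ancestor with each other than either does with Platyilis, so Platyilis is the least closely related of the three.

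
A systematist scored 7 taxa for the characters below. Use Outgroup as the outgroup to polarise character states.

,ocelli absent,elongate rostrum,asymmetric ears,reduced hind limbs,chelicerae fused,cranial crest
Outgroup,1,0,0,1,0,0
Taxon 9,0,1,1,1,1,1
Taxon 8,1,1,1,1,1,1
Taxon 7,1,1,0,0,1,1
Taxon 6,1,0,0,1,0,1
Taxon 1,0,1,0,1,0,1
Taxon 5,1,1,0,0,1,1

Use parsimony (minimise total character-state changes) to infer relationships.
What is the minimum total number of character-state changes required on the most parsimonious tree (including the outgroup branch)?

Character polarity is set by the outgroup: the derived state is whichever differs from the outgroup's state, so for ocelli absent, reduced hind limbs the derived state is '0', and for the remaining characters it is '1'.
ocelli absent (state '0') occurs in Taxon 1 and Taxon 9 but conflicts with the nesting implied by the other characters — most parsimoniously interpreted as homoplasy.
Only Taxon 1, Taxon 5, Taxon 7, Taxon 8, and Taxon 9 show the derived state '1' for elongate rostrum, supporting them as a clade.
asymmetric ears: derived state '1' in Taxon 8 and Taxon 9 only — synapomorphy for {Taxon 8, Taxon 9}.
reduced hind limbs: derived state '0' in Taxon 5 and Taxon 7 only — synapomorphy for {Taxon 5, Taxon 7}.
chelicerae fused (derived state '1') is shared by Taxon 5, Taxon 7, Taxon 8, and Taxon 9 — a synapomorphy uniting that clade.
All ingroup taxa share the derived state '1' for cranial crest; it defines the ingroup but does not resolve relationships within it.
Most parsimonious ingroup topology: ((((Taxon 9,Taxon 8),(Taxon 7,Taxon 5)),Taxon 1),Taxon 6).
Changes per character on this tree: ocelli absent: 2; elongate rostrum: 1; asymmetric ears: 1; reduced hind limbs: 1; chelicerae fused: 1; cranial crest: 1.
Total = 7.

7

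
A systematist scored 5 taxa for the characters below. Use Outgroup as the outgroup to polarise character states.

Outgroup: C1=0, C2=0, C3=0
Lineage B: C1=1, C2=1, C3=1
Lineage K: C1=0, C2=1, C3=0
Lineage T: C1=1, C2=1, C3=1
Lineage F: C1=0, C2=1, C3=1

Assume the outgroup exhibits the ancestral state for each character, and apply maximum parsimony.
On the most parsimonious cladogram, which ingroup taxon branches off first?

The outgroup has state '0' for every character, so '1' is the derived state throughout.
Only Lineage B and Lineage T show the derived state '1' for C1, supporting them as a clade.
All ingroup taxa share the derived state '1' for C2; it defines the ingroup but does not resolve relationships within it.
Only Lineage B, Lineage F, and Lineage T show the derived state '1' for C3, supporting them as a clade.
Most parsimonious ingroup topology: (((Lineage B,Lineage T),Lineage F),Lineage K).
Lineage K is sister to the clade containing all other ingroup taxa, so it is the earliest-diverging (most basal) ingroup lineage.

Lineage K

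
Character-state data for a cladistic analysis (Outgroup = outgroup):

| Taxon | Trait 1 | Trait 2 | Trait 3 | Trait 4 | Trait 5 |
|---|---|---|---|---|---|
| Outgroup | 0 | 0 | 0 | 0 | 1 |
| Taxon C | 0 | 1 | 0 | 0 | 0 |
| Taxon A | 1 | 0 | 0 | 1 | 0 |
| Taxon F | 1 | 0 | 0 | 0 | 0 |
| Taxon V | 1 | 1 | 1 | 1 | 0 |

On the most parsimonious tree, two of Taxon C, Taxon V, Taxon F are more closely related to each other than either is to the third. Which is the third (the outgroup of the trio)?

Character polarity is set by the outgroup: the derived state is whichever differs from the outgroup's state, so for Trait 5 the derived state is '0', and for the remaining characters it is '1'.
Trait 1 (derived state '1') is shared by Taxon A, Taxon F, and Taxon V — a synapomorphy uniting that clade.
Trait 2 (state '1') occurs in Taxon C and Taxon V but conflicts with the nesting implied by the other characters — most parsimoniously interpreted as homoplasy.
Trait 3: derived state '1' in Taxon V only — an autapomorphy, so it tells us nothing about relationships among taxa.
Only Taxon A and Taxon V show the derived state '1' for Trait 4, supporting them as a clade.
All ingroup taxa share the derived state '0' for Trait 5; it defines the ingroup but does not resolve relationships within it.
Most parsimonious ingroup topology: (Taxon C,((Taxon A,Taxon V),Taxon F)).
Taxon V and Taxon F share a more recent common ancestor with each other than either does with Taxon C, so Taxon C is the least closely related of the three.

Taxon C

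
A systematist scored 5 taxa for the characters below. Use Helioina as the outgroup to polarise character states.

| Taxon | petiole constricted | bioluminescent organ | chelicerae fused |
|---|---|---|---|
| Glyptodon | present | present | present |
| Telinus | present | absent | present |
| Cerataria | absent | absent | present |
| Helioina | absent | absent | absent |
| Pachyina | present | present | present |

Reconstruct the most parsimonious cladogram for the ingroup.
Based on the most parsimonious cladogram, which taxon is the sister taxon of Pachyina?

Glyptodon

The outgroup has state 'absent' for every character, so 'present' is the derived state throughout.
petiole constricted: derived state 'present' in Glyptodon, Pachyina, and Telinus only — synapomorphy for {Glyptodon, Pachyina, Telinus}.
bioluminescent organ (derived state 'present') is shared by Glyptodon and Pachyina — a synapomorphy uniting that clade.
All ingroup taxa share the derived state 'present' for chelicerae fused; it defines the ingroup but does not resolve relationships within it.
Most parsimonious ingroup topology: (((Glyptodon,Pachyina),Telinus),Cerataria).
Pachyina and Glyptodon form a cherry on this tree, so they are sister taxa.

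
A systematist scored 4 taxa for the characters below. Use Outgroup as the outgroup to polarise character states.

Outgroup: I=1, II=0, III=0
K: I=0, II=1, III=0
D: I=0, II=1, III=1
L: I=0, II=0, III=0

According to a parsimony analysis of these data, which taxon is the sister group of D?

Character polarity is set by the outgroup: the derived state is whichever differs from the outgroup's state, so for I the derived state is '0', and for the remaining characters it is '1'.
All ingroup taxa share the derived state '0' for I; it defines the ingroup but does not resolve relationships within it.
II (derived state '1') is shared by D and K — a synapomorphy uniting that clade.
III (derived state '1') is unique to D (autapomorphy; uninformative for grouping).
Most parsimonious ingroup topology: ((K,D),L).
D and K form a cherry on this tree, so they are sister taxa.

K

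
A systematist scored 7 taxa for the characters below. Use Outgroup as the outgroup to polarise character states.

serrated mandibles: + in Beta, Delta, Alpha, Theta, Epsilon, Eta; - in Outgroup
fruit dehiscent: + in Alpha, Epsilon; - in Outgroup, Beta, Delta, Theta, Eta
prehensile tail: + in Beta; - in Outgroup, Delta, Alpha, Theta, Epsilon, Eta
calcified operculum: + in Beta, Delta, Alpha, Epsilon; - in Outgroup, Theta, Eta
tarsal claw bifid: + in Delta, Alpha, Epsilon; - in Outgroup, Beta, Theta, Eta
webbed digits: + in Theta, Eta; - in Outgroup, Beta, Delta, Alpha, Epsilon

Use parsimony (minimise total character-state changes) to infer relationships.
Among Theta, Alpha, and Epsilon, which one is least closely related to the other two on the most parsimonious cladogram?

The outgroup has state '-' for every character, so '+' is the derived state throughout.
All ingroup taxa share the derived state '+' for serrated mandibles; it defines the ingroup but does not resolve relationships within it.
fruit dehiscent (derived state '+') is shared by Alpha and Epsilon — a synapomorphy uniting that clade.
prehensile tail (derived state '+') is unique to Beta (autapomorphy; uninformative for grouping).
Only Alpha, Beta, Delta, and Epsilon show the derived state '+' for calcified operculum, supporting them as a clade.
tarsal claw bifid (derived state '+') is shared by Alpha, Delta, and Epsilon — a synapomorphy uniting that clade.
webbed digits: derived state '+' in Eta and Theta only — synapomorphy for {Eta, Theta}.
Most parsimonious ingroup topology: ((Beta,(Delta,(Alpha,Epsilon))),(Theta,Eta)).
Alpha and Epsilon share a more recent common ancestor with each other than either does with Theta, so Theta is the least closely related of the three.

Theta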